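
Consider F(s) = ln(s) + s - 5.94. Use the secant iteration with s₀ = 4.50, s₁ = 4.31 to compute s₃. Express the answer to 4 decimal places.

F(4.50) = 0.064077, F(4.31) = -0.169062
s₂ = 4.310000 − (-0.169062)·(4.310000 − 4.500000) / (-0.169062 − 0.064077) = 4.310000 − (0.032122)/(-0.233139) = 4.447779
F(4.447779) = 0.000184
s₃ = 4.447779 − 0.000184·(4.447779 − 4.310000) / (0.000184 − (-0.169062)) = 4.447779 − (0.000025)/(0.169246) = 4.447629

4.4476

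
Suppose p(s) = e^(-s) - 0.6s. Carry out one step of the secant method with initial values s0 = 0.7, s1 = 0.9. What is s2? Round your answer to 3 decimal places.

p(0.7) = 0.07659, p(0.9) = -0.13343
s2 = 0.90000 − (-0.13343)·(0.90000 − 0.70000) / (-0.13343 − 0.07659) = 0.90000 − (-0.02669)/(-0.21002) = 0.77293

0.773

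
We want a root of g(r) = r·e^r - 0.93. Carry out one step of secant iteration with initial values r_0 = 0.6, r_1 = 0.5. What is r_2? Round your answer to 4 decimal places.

0.5393

g(0.6) = 0.163271, g(0.5) = -0.105639
r_2 = 0.500000 − (-0.105639)·(0.500000 − 0.600000) / (-0.105639 − 0.163271) = 0.500000 − (0.010564)/(-0.268911) = 0.539284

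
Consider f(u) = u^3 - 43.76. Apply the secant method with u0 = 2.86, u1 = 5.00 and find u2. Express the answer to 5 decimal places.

3.28895

f(2.86) = -20.3663440, f(5.00) = 81.2400000
u2 = 5.0000000 − 81.2400000·(5.0000000 − 2.8600000) / (81.2400000 − (-20.3663440)) = 5.0000000 − (173.8536000)/(101.6063440) = 3.2889494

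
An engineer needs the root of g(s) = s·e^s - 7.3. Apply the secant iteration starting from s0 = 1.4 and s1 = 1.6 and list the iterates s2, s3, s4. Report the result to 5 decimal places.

g(1.4) = -1.6227200, g(1.6) = 0.6248519
s2 = 1.6000000 − 0.6248519·(1.6000000 − 1.4000000) / (0.6248519 − (-1.6227200)) = 1.6000000 − (0.1249704)/(2.2475719) = 1.5443976
g(1.5443976) = -0.0642679
s3 = 1.5443976 − (-0.0642679)·(1.5443976 − 1.6000000) / (-0.0642679 − 0.6248519) = 1.5443976 − (0.0035734)/(-0.6891198) = 1.5495831
g(1.5495831) = -0.0022281
s4 = 1.5495831 − (-0.0022281)·(1.5495831 − 1.5443976) / (-0.0022281 − (-0.0642679)) = 1.5495831 − (-0.0000116)/(0.0620398) = 1.5497694

1.54440, 1.54958, 1.54977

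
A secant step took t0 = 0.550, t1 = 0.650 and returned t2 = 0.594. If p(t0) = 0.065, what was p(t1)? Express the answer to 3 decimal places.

The secant line through (0.550, 0.065) and (0.650, p(t1)) crosses zero at t2 = 0.594.
So (0.550, 0.065), (0.650, p(t1)), (0.594, 0) are collinear:
p(t1) = 0.065 · (0.650 − 0.594) / (0.550 − 0.594) = 0.065 · (0.05600)/(-0.04400) = -0.08273

-0.083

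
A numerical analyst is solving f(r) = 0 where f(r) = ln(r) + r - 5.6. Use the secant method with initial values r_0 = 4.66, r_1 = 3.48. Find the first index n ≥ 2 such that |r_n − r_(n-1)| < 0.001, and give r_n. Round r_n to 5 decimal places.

f(4.66) = 0.5990154, f(3.48) = -0.8729677
r_2 = 3.4800000 − (-0.8729677)·(-1.1800000)/(-1.4719832) = 4.1798055;  |Δ| = 0.6998055
f(4.1798055) = 0.0100702
r_3 = 4.1798055 − 0.0100702·(0.6998055)/(0.8830379) = 4.1718249;  |Δ| = 0.0079806
f(4.1718249) = 0.0001784
r_4 = 4.1718249 − 0.0001784·(-0.0079806)/(-0.0098918) = 4.1716809;  |Δ| = 0.0001440
|r_4 − r_3| = 0.0001440 < 0.001

n = 4, r_n = 4.17168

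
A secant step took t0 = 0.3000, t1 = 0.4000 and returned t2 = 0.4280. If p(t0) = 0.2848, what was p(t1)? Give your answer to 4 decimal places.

0.0623

The secant line through (0.3000, 0.2848) and (0.4000, p(t1)) crosses zero at t2 = 0.4280.
So (0.3000, 0.2848), (0.4000, p(t1)), (0.4280, 0) are collinear:
p(t1) = 0.2848 · (0.4000 − 0.4280) / (0.3000 − 0.4280) = 0.2848 · (-0.028000)/(-0.128000) = 0.062300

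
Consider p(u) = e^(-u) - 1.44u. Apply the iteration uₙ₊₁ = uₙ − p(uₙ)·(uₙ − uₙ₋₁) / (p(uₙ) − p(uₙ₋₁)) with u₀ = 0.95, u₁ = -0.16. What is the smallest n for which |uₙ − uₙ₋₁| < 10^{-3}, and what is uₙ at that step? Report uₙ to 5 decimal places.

n = 5, uₙ = 0.44501

p(0.95) = -0.9812590, p(-0.16) = 1.4039109
u₂ = -0.1600000 − 1.4039109·(-1.1100000)/(2.3851698) = 0.4933460;  |Δ| = 0.6533460
p(0.4933460) = -0.0998382
u₃ = 0.4933460 − (-0.0998382)·(0.6533460)/(-1.5037490) = 0.4499685;  |Δ| = 0.0433775
p(0.4499685) = -0.0103063
u₄ = 0.4499685 − (-0.0103063)·(-0.0433775)/(0.0895319) = 0.4449751;  |Δ| = 0.0049933
p(0.4449751) = 0.0000760
u₅ = 0.4449751 − 0.0000760·(-0.0049933)/(0.0103823) = 0.4450117;  |Δ| = 0.0000366
|u₅ − u₄| = 0.0000366 < 10^{-3}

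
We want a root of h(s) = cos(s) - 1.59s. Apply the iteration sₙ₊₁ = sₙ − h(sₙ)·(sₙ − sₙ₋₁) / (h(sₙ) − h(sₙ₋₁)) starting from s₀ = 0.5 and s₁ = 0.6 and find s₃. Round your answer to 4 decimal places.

h(0.5) = 0.082583, h(0.6) = -0.128664
s₂ = 0.600000 − (-0.128664)·(0.600000 − 0.500000) / (-0.128664 − 0.082583) = 0.600000 − (-0.012866)/(-0.211247) = 0.539093
h(0.539093) = 0.001017
s₃ = 0.539093 − 0.001017·(0.539093 − 0.600000) / (0.001017 − (-0.128664)) = 0.539093 − (-0.000062)/(0.129681) = 0.539571

0.5396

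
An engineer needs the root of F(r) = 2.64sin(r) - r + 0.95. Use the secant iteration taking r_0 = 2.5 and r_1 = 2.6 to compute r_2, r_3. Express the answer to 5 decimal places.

2.50939, 2.50959

F(2.5) = 0.0299665, F(2.6) = -0.2890764
r_2 = 2.6000000 − (-0.2890764)·(2.6000000 − 2.5000000) / (-0.2890764 − 0.0299665) = 2.6000000 − (-0.0289076)/(-0.3190428) = 2.5093926
F(2.5093926) = 0.0006389
r_3 = 2.5093926 − 0.0006389·(2.5093926 − 2.6000000) / (0.0006389 − (-0.2890764)) = 2.5093926 − (-0.0000579)/(0.2897153) = 2.5095924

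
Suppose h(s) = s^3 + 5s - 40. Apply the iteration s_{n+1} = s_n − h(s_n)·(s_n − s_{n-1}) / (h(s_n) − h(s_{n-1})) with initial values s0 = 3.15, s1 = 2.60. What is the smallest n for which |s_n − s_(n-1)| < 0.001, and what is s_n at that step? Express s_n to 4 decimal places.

n = 5, s_n = 2.9364

h(3.15) = 7.005875, h(2.60) = -9.424000
s2 = 2.600000 − (-9.424000)·(-0.550000)/(-16.429875) = 2.915474;  |Δ| = 0.315474
h(2.915474) = -0.641131
s3 = 2.915474 − (-0.641131)·(0.315474)/(8.782869) = 2.938503;  |Δ| = 0.023029
h(2.938503) = 0.065902
s4 = 2.938503 − 0.065902·(0.023029)/(0.707033) = 2.936357;  |Δ| = 0.002147
h(2.936357) = -0.000394
s5 = 2.936357 − (-0.000394)·(-0.002147)/(-0.066296) = 2.936369;  |Δ| = 0.000013
|s5 − s4| = 0.000013 < 0.001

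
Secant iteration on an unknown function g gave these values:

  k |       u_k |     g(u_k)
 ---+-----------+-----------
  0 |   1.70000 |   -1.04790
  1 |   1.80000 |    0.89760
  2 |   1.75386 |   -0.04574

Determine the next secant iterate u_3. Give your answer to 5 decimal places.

1.75610

u_3 = 1.75386 − (-0.04574)·(1.75386 − 1.80000) / (-0.04574 − 0.89760)
   = 1.75386 − (0.0021104)/(-0.9433400) = 1.7560972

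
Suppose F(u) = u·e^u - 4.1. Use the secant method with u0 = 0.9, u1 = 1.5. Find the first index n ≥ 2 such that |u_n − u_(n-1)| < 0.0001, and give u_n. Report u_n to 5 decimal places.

F(0.9) = -1.8863572, F(1.5) = 2.6225336
u2 = 1.5000000 − 2.6225336·(0.6000000)/(4.5088908) = 1.1510183;  |Δ| = 0.3489817
F(1.1510183) = -0.4611583
u3 = 1.1510183 − (-0.4611583)·(-0.3489817)/(-3.0836919) = 1.2032077;  |Δ| = 0.0521893
F(1.2032077) = -0.0923753
u4 = 1.2032077 − (-0.0923753)·(0.0521893)/(0.3687830) = 1.2162804;  |Δ| = 0.0130727
F(1.2162804) = 0.0044747
u5 = 1.2162804 − 0.0044747·(0.0130727)/(0.0968500) = 1.2156764;  |Δ| = 0.0006040
F(1.2156764) = -0.0000406
u6 = 1.2156764 − (-0.0000406)·(-0.0006040)/(-0.0045153) = 1.2156819;  |Δ| = 0.0000054
|u6 − u5| = 0.0000054 < 0.0001

n = 6, u_n = 1.21568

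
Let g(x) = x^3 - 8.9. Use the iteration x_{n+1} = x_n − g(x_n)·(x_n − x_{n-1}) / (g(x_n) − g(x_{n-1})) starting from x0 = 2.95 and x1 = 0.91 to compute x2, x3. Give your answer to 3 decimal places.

1.577, 2.625

g(2.95) = 16.77238, g(0.91) = -8.14643
x2 = 0.91000 − (-8.14643)·(0.91000 − 2.95000) / (-8.14643 − 16.77238) = 0.91000 − (16.61872)/(-24.91880) = 1.57691
g(1.57691) = -4.97875
x3 = 1.57691 − (-4.97875)·(1.57691 − 0.91000) / (-4.97875 − (-8.14643)) = 1.57691 − (-3.32040)/(3.16768) = 2.62513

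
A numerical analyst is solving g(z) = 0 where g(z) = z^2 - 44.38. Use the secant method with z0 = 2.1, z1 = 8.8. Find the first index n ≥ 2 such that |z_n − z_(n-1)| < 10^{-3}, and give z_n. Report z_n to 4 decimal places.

n = 6, z_n = 6.6618

g(2.1) = -39.970000, g(8.8) = 33.060000
z2 = 8.800000 − 33.060000·(6.700000)/(73.030000) = 5.766972;  |Δ| = 3.033028
g(5.766972) = -11.122028
z3 = 5.766972 − (-11.122028)·(-3.033028)/(-44.182028) = 6.530482;  |Δ| = 0.763510
g(6.530482) = -1.732799
z4 = 6.530482 − (-1.732799)·(0.763510)/(9.389229) = 6.671390;  |Δ| = 0.140907
g(6.671390) = 0.127439
z5 = 6.671390 − 0.127439·(0.140907)/(1.860238) = 6.661736;  |Δ| = 0.009653
g(6.661736) = -0.001267
z6 = 6.661736 − (-0.001267)·(-0.009653)/(-0.128706) = 6.661832;  |Δ| = 0.000095
|z6 − z5| = 0.000095 < 10^{-3}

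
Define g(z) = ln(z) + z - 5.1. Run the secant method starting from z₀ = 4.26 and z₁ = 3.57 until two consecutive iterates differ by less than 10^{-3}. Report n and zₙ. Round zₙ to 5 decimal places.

g(4.26) = 0.6092692, g(3.57) = -0.2574344
z₂ = 3.5700000 − (-0.2574344)·(-0.6900000)/(-0.8667036) = 3.7749487;  |Δ| = 0.2049487
g(3.7749487) = 0.0033354
z₃ = 3.7749487 − 0.0033354·(0.2049487)/(0.2607699) = 3.7723272;  |Δ| = 0.0026215
g(3.7723272) = 0.0000193
z₄ = 3.7723272 − 0.0000193·(-0.0026215)/(-0.0033161) = 3.7723119;  |Δ| = 0.0000153
|z₄ − z₃| = 0.0000153 < 10^{-3}

n = 4, zₙ = 3.77231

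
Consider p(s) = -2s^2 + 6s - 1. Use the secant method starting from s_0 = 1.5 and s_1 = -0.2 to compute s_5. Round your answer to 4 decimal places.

0.1772

p(1.5) = 3.500000, p(-0.2) = -2.280000
s_2 = -0.200000 − (-2.280000)·(-0.200000 − 1.500000) / (-2.280000 − 3.500000) = -0.200000 − (3.876000)/(-5.780000) = 0.470588
p(0.470588) = 1.380623
s_3 = 0.470588 − 1.380623·(0.470588 − (-0.200000)) / (1.380623 − (-2.280000)) = 0.470588 − (0.925829)/(3.660623) = 0.217672
p(0.217672) = 0.211272
s_4 = 0.217672 − 0.211272·(0.217672 − 0.470588) / (0.211272 − 1.380623) = 0.217672 − (-0.053434)/(-1.169351) = 0.171977
p(0.171977) = -0.027290
s_5 = 0.171977 − (-0.027290)·(0.171977 − 0.217672) / (-0.027290 − 0.211272) = 0.171977 − (0.001247)/(-0.238562) = 0.177204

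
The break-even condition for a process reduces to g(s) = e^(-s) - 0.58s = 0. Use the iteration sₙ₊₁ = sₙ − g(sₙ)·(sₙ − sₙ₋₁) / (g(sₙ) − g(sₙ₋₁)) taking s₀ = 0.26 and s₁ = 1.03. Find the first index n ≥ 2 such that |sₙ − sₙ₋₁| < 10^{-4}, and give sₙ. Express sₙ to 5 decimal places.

g(0.26) = 0.6202516, g(1.03) = -0.2403930
s₂ = 1.0300000 − (-0.2403930)·(0.7700000)/(-0.8606446) = 0.8149256;  |Δ| = 0.2150744
g(0.8149256) = -0.0299846
s₃ = 0.8149256 − (-0.0299846)·(-0.2150744)/(0.2104085) = 0.7842761;  |Δ| = 0.0306495
g(0.7842761) = 0.0015699
s₄ = 0.7842761 − 0.0015699·(-0.0306495)/(0.0315545) = 0.7858009;  |Δ| = 0.0015249
g(0.7858009) = -0.0000100
s₅ = 0.7858009 − (-0.0000100)·(0.0015249)/(-0.0015799) = 0.7857913;  |Δ| = 0.0000097
|s₅ − s₄| = 0.0000097 < 10^{-4}

n = 5, sₙ = 0.78579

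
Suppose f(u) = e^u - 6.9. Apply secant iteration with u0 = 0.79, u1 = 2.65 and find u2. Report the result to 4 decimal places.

f(0.79) = -4.696604, f(2.65) = 7.254039
u2 = 2.650000 − 7.254039·(2.650000 − 0.790000) / (7.254039 − (-4.696604)) = 2.650000 − (13.492512)/(11.950642) = 1.520980

1.5210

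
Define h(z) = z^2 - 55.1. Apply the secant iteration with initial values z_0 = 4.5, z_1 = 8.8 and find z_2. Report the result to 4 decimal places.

h(4.5) = -34.850000, h(8.8) = 22.340000
z_2 = 8.800000 − 22.340000·(8.800000 − 4.500000) / (22.340000 − (-34.850000)) = 8.800000 − (96.062000)/(57.190000) = 7.120301

7.1203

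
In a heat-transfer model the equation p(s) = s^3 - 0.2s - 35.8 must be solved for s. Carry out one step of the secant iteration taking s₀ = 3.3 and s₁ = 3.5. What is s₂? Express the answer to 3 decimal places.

3.315

p(3.3) = -0.52300, p(3.5) = 6.37500
s₂ = 3.50000 − 6.37500·(3.50000 − 3.30000) / (6.37500 − (-0.52300)) = 3.50000 − (1.27500)/(6.89800) = 3.31516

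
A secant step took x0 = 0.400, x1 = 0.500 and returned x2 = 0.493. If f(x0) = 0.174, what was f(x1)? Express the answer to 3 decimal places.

The secant line through (0.400, 0.174) and (0.500, f(x1)) crosses zero at x2 = 0.493.
So (0.400, 0.174), (0.500, f(x1)), (0.493, 0) are collinear:
f(x1) = 0.174 · (0.500 − 0.493) / (0.400 − 0.493) = 0.174 · (0.00700)/(-0.09300) = -0.01310

-0.013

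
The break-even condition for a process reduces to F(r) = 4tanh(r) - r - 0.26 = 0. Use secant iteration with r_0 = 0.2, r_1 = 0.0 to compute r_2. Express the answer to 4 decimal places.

F(0.2) = 0.329501, F(0.0) = -0.260000
r_2 = 0.000000 − (-0.260000)·(0.000000 − 0.200000) / (-0.260000 − 0.329501) = 0.000000 − (0.052000)/(-0.589501) = 0.088210

0.0882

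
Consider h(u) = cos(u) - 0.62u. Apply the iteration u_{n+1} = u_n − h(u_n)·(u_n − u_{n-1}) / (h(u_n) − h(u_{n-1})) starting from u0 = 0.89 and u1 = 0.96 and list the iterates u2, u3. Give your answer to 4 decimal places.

h(0.89) = 0.077612, h(0.96) = -0.021680
u2 = 0.960000 − (-0.021680)·(0.960000 − 0.890000) / (-0.021680 − 0.077612) = 0.960000 − (-0.001518)/(-0.099292) = 0.944716
h(0.944716) = 0.000249
u3 = 0.944716 − 0.000249·(0.944716 − 0.960000) / (0.000249 − (-0.021680)) = 0.944716 − (-0.000004)/(0.021929) = 0.944890

0.9447, 0.9449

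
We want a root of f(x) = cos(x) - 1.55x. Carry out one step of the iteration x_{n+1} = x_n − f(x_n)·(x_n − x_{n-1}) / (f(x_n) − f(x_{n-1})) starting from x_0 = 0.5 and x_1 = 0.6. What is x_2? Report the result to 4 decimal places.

f(0.5) = 0.102583, f(0.6) = -0.104664
x_2 = 0.600000 − (-0.104664)·(0.600000 − 0.500000) / (-0.104664 − 0.102583) = 0.600000 − (-0.010466)/(-0.207247) = 0.549498

0.5495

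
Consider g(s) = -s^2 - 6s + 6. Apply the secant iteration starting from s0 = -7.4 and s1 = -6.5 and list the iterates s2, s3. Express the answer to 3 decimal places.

-6.848, -6.874

g(-7.4) = -4.36000, g(-6.5) = 2.75000
s2 = -6.50000 − 2.75000·(-6.50000 − (-7.40000)) / (2.75000 − (-4.36000)) = -6.50000 − (2.47500)/(7.11000) = -6.84810
g(-6.84810) = 0.19212
s3 = -6.84810 − 0.19212·(-6.84810 − (-6.50000)) / (0.19212 − 2.75000) = -6.84810 − (-0.06688)/(-2.55788) = -6.87425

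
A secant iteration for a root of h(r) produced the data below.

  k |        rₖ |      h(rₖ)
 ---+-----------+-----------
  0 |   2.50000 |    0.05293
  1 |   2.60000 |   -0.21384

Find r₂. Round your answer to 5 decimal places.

r₂ = 2.60000 − (-0.21384)·(2.60000 − 2.50000) / (-0.21384 − 0.05293)
   = 2.60000 − (-0.0213840)/(-0.2667700) = 2.5198411

2.51984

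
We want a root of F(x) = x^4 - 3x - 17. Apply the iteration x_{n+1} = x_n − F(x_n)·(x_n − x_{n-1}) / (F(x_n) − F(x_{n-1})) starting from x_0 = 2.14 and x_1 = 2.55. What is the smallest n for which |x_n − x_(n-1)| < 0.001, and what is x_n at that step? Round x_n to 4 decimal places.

n = 5, x_n = 2.2044

F(2.14) = -2.447264, F(2.55) = 17.632506
x_2 = 2.550000 − 17.632506·(0.410000)/(20.079770) = 2.189970;  |Δ| = 0.360030
F(2.189970) = -0.568611
x_3 = 2.189970 − (-0.568611)·(-0.360030)/(-18.201117) = 2.201217;  |Δ| = 0.011248
F(2.201217) = -0.126169
x_4 = 2.201217 − (-0.126169)·(0.011248)/(0.442441) = 2.204425;  |Δ| = 0.003207
F(2.204425) = 0.001345
x_5 = 2.204425 − 0.001345·(0.003207)/(0.127514) = 2.204391;  |Δ| = 0.000034
|x_5 − x_4| = 0.000034 < 0.001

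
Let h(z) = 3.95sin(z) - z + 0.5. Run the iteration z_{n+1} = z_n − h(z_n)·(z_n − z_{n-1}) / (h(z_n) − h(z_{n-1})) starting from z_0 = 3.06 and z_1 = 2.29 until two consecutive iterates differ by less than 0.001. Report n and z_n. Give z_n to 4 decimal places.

h(3.06) = -2.238067, h(2.29) = 1.181706
z_2 = 2.290000 − 1.181706·(-0.770000)/(3.419772) = 2.556074;  |Δ| = 0.266074
h(2.556074) = 0.126820
z_3 = 2.556074 − 0.126820·(0.266074)/(-1.054886) = 2.588062;  |Δ| = 0.031988
h(2.588062) = -0.011572
z_4 = 2.588062 − (-0.011572)·(0.031988)/(-0.138392) = 2.585387;  |Δ| = 0.002675
h(2.585387) = 0.000083
z_5 = 2.585387 − 0.000083·(-0.002675)/(0.011655) = 2.585407;  |Δ| = 0.000019
|z_5 − z_4| = 0.000019 < 0.001

n = 5, z_n = 2.5854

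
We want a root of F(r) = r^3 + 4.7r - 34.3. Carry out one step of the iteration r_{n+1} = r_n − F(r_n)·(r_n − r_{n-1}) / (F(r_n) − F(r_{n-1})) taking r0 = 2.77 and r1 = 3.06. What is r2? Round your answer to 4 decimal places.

F(2.77) = -0.027067, F(3.06) = 8.734616
r2 = 3.060000 − 8.734616·(3.060000 − 2.770000) / (8.734616 − (-0.027067)) = 3.060000 − (2.533039)/(8.761683) = 2.770896

2.7709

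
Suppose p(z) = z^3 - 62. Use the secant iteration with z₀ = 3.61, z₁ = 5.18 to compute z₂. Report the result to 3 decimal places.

p(3.61) = -14.95412, p(5.18) = 76.99183
z₂ = 5.18000 − 76.99183·(5.18000 − 3.61000) / (76.99183 − (-14.95412)) = 5.18000 − (120.87718)/(91.94595) = 3.86535

3.865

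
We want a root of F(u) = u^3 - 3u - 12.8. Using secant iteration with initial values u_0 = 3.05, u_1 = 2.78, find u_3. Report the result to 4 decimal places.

F(3.05) = 6.422625, F(2.78) = 0.344952
u_2 = 2.780000 − 0.344952·(2.780000 − 3.050000) / (0.344952 − 6.422625) = 2.780000 − (-0.093137)/(-6.077673) = 2.764676
F(2.764676) = 0.037580
u_3 = 2.764676 − 0.037580·(2.764676 − 2.780000) / (0.037580 − 0.344952) = 2.764676 − (-0.000576)/(-0.307372) = 2.762802

2.7628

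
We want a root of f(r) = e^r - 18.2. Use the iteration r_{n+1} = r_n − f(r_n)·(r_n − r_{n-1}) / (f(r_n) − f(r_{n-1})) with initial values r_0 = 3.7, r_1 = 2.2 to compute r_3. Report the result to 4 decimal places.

3.0102

f(3.7) = 22.247304, f(2.2) = -9.174987
r_2 = 2.200000 − (-9.174987)·(2.200000 − 3.700000) / (-9.174987 − 22.247304) = 2.200000 − (13.762480)/(-31.422291) = 2.637985
f(2.637985) = -4.215010
r_3 = 2.637985 − (-4.215010)·(2.637985 − 2.200000) / (-4.215010 − (-9.174987)) = 2.637985 − (-1.846110)/(4.959976) = 3.010186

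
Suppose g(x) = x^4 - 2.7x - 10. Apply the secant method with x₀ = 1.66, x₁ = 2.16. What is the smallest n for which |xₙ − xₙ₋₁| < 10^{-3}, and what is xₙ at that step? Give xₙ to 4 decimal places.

n = 5, xₙ = 1.9792

g(1.66) = -6.888669, g(2.16) = 5.935823
x₂ = 2.160000 − 5.935823·(0.500000)/(12.824492) = 1.928575;  |Δ| = 0.231425
g(1.928575) = -1.373212
x₃ = 1.928575 − (-1.373212)·(-0.231425)/(-7.309035) = 1.972055;  |Δ| = 0.043480
g(1.972055) = -0.200232
x₄ = 1.972055 − (-0.200232)·(0.043480)/(1.172981) = 1.979477;  |Δ| = 0.007422
g(1.979477) = 0.008709
x₅ = 1.979477 − 0.008709·(0.007422)/(0.208940) = 1.979167;  |Δ| = 0.000309
|x₅ − x₄| = 0.000309 < 10^{-3}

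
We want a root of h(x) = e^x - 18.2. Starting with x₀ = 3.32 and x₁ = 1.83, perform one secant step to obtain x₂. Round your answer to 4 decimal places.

2.6621

h(3.32) = 9.460351, h(1.83) = -11.966113
x₂ = 1.830000 − (-11.966113)·(1.830000 − 3.320000) / (-11.966113 − 9.460351) = 1.830000 − (17.829509)/(-21.426464) = 2.662126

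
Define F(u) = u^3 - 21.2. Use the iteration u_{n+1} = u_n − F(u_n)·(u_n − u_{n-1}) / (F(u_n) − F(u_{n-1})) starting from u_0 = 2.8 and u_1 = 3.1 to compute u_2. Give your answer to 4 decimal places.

2.7712

F(2.8) = 0.752000, F(3.1) = 8.591000
u_2 = 3.100000 − 8.591000·(3.100000 − 2.800000) / (8.591000 − 0.752000) = 3.100000 − (2.577300)/(7.839000) = 2.771221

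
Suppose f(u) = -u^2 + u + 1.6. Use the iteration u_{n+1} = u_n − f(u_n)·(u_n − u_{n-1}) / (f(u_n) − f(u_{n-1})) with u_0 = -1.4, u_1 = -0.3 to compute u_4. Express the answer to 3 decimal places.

f(-1.4) = -1.76000, f(-0.3) = 1.21000
u_2 = -0.30000 − 1.21000·(-0.30000 − (-1.40000)) / (1.21000 − (-1.76000)) = -0.30000 − (1.33100)/(2.97000) = -0.74815
f(-0.74815) = 0.29213
u_3 = -0.74815 − 0.29213·(-0.74815 − (-0.30000)) / (0.29213 − 1.21000) = -0.74815 − (-0.13092)/(-0.91787) = -0.89078
f(-0.89078) = -0.08426
u_4 = -0.89078 − (-0.08426)·(-0.89078 − (-0.74815)) / (-0.08426 − 0.29213) = -0.89078 − (0.01202)/(-0.37639) = -0.85885

-0.859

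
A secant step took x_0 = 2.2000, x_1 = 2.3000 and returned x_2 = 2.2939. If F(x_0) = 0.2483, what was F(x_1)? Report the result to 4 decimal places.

The secant line through (2.2000, 0.2483) and (2.3000, F(x_1)) crosses zero at x_2 = 2.2939.
So (2.2000, 0.2483), (2.3000, F(x_1)), (2.2939, 0) are collinear:
F(x_1) = 0.2483 · (2.3000 − 2.2939) / (2.2000 − 2.2939) = 0.2483 · (0.006100)/(-0.093900) = -0.016130

-0.0161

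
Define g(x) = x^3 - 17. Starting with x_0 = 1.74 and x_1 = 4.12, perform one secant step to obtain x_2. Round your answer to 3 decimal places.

2.172

g(1.74) = -11.73198, g(4.12) = 52.93453
x_2 = 4.12000 − 52.93453·(4.12000 − 1.74000) / (52.93453 − (-11.73198)) = 4.12000 − (125.98418)/(64.66650) = 2.17179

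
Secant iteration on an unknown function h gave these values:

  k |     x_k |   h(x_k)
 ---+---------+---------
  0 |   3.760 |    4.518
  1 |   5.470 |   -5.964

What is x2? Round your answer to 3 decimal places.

4.497

x2 = 5.470 − (-5.964)·(5.470 − 3.760) / (-5.964 − 4.518)
   = 5.470 − (-10.19844)/(-10.48200) = 4.49705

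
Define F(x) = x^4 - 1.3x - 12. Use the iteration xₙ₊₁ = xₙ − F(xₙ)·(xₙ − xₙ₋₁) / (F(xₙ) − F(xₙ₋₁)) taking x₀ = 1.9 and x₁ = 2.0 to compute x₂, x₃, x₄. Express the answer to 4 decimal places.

1.9507, 1.9526, 1.9527

F(1.9) = -1.437900, F(2.0) = 1.400000
x₂ = 2.000000 − 1.400000·(2.000000 − 1.900000) / (1.400000 − (-1.437900)) = 2.000000 − (0.140000)/(2.837900) = 1.950668
F(1.950668) = -0.057047
x₃ = 1.950668 − (-0.057047)·(1.950668 − 2.000000) / (-0.057047 − 1.400000) = 1.950668 − (0.002814)/(-1.457047) = 1.952599
F(1.952599) = -0.002127
x₄ = 1.952599 − (-0.002127)·(1.952599 − 1.950668) / (-0.002127 − (-0.057047)) = 1.952599 − (-0.000004)/(0.054920) = 1.952674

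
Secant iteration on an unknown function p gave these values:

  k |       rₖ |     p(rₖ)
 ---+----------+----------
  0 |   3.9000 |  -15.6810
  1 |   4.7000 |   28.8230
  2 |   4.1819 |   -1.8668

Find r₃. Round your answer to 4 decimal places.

r₃ = 4.1819 − (-1.8668)·(4.1819 − 4.7000) / (-1.8668 − 28.8230)
   = 4.1819 − (0.967189)/(-30.689800) = 4.213415

4.2134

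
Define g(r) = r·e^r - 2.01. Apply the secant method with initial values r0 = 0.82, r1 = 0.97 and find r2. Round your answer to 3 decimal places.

g(0.82) = -0.14819, g(0.97) = 0.54881
r2 = 0.97000 − 0.54881·(0.97000 − 0.82000) / (0.54881 − (-0.14819)) = 0.97000 − (0.08232)/(0.69700) = 0.85189

0.852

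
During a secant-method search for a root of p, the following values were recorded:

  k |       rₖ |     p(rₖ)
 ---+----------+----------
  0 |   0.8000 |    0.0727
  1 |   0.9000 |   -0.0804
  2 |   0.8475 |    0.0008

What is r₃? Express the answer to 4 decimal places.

0.8480

r₃ = 0.8475 − 0.0008·(0.8475 − 0.9000) / (0.0008 − (-0.0804))
   = 0.8475 − (-0.000042)/(0.081200) = 0.848017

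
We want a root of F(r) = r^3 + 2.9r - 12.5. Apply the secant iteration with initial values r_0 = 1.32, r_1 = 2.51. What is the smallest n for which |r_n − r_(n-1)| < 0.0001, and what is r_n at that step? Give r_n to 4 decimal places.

n = 6, r_n = 1.9095

F(1.32) = -6.372032, F(2.51) = 10.592251
r_2 = 2.510000 − 10.592251·(1.190000)/(16.964283) = 1.766981;  |Δ| = 0.743019
F(1.766981) = -1.858844
r_3 = 1.766981 − (-1.858844)·(-0.743019)/(-12.451095) = 1.877908;  |Δ| = 0.110926
F(1.877908) = -0.431555
r_4 = 1.877908 − (-0.431555)·(0.110926)/(1.427289) = 1.911447;  |Δ| = 0.033540
F(1.911447) = 0.026922
r_5 = 1.911447 − 0.026922·(0.033540)/(0.458477) = 1.909478;  |Δ| = 0.001969
F(1.909478) = -0.000354
r_6 = 1.909478 − (-0.000354)·(-0.001969)/(-0.027277) = 1.909504;  |Δ| = 0.000026
|r_6 − r_5| = 0.000026 < 0.0001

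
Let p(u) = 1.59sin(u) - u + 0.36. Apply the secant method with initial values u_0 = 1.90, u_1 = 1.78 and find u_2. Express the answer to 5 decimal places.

p(1.90) = -0.0353829, p(1.78) = 0.1353326
u_2 = 1.7800000 − 0.1353326·(1.7800000 − 1.9000000) / (0.1353326 − (-0.0353829)) = 1.7800000 − (-0.0162399)/(0.1707155) = 1.8751285

1.87513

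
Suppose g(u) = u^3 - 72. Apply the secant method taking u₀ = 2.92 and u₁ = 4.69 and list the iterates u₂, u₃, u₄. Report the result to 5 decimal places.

3.98526, 4.13914, 4.16108

g(2.92) = -47.1029120, g(4.69) = 31.1617090
u₂ = 4.6900000 − 31.1617090·(4.6900000 − 2.9200000) / (31.1617090 − (-47.1029120)) = 4.6900000 − (55.1562249)/(78.2646210) = 3.9852598
g(3.9852598) = -8.7049257
u₃ = 3.9852598 − (-8.7049257)·(3.9852598 − 4.6900000) / (-8.7049257 − 31.1617090) = 3.9852598 − (6.1347111)/(-39.8666347) = 4.1391406
g(4.1391406) = -1.0862344
u₄ = 4.1391406 − (-1.0862344)·(4.1391406 − 3.9852598) / (-1.0862344 − (-8.7049257)) = 4.1391406 − (-0.1671507)/(7.6186912) = 4.1610802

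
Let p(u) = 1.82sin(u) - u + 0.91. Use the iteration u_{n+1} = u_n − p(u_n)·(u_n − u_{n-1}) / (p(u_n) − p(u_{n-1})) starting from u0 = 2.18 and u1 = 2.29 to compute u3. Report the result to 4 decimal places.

2.2851

p(2.18) = 0.222589, p(2.29) = -0.010758
u2 = 2.290000 − (-0.010758)·(2.290000 − 2.180000) / (-0.010758 − 0.222589) = 2.290000 − (-0.001183)/(-0.233348) = 2.284929
p(2.284929) = 0.000376
u3 = 2.284929 − 0.000376·(2.284929 − 2.290000) / (0.000376 − (-0.010758)) = 2.284929 − (-0.000002)/(0.011135) = 2.285100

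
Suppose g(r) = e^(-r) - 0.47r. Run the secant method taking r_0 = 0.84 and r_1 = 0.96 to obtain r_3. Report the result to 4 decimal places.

0.8813

g(0.84) = 0.036911, g(0.96) = -0.068307
r_2 = 0.960000 − (-0.068307)·(0.960000 − 0.840000) / (-0.068307 − 0.036911) = 0.960000 − (-0.008197)/(-0.105218) = 0.882096
g(0.882096) = -0.000671
r_3 = 0.882096 − (-0.000671)·(0.882096 − 0.960000) / (-0.000671 − (-0.068307)) = 0.882096 − (0.000052)/(0.067636) = 0.881324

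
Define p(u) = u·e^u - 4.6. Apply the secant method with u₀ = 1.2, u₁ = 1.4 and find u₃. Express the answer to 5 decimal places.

p(1.2) = -0.6158597, p(1.4) = 1.0772800
u₂ = 1.4000000 − 1.0772800·(1.4000000 − 1.2000000) / (1.0772800 − (-0.6158597)) = 1.4000000 − (0.2154560)/(1.6931396) = 1.2727477
p(1.2727477) = -0.0554636
u₃ = 1.2727477 − (-0.0554636)·(1.2727477 − 1.4000000) / (-0.0554636 − 1.0772800) = 1.2727477 − (0.0070579)/(-1.1327435) = 1.2789784

1.27898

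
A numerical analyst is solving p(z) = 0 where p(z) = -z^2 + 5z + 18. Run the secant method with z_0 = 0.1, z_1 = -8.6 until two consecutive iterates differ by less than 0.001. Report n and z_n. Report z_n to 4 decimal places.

n = 7, z_n = -2.4244

p(0.1) = 18.490000, p(-8.6) = -98.960000
z_2 = -8.600000 − (-98.960000)·(-8.700000)/(-117.450000) = -1.269630;  |Δ| = 7.330370
p(-1.269630) = 10.039892
z_3 = -1.269630 − 10.039892·(7.330370)/(108.999892) = -1.944824;  |Δ| = 0.675195
p(-1.944824) = 4.493538
z_4 = -1.944824 − 4.493538·(-0.675195)/(-5.546354) = -2.491852;  |Δ| = 0.547028
p(-2.491852) = -0.668590
z_5 = -2.491852 − (-0.668590)·(-0.547028)/(-5.162129) = -2.421002;  |Δ| = 0.070850
p(-2.421002) = 0.033737
z_6 = -2.421002 − 0.033737·(0.070850)/(0.702328) = -2.424406;  |Δ| = 0.003403
p(-2.424406) = 0.000230
z_7 = -2.424406 − 0.000230·(-0.003403)/(-0.033508) = -2.424429;  |Δ| = 0.000023
|z_7 − z_6| = 0.000023 < 0.001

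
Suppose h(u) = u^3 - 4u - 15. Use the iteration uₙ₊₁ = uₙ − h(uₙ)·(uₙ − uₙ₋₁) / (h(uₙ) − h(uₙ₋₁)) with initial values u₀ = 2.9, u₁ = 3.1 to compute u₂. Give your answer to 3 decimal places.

h(2.9) = -2.21100, h(3.1) = 2.39100
u₂ = 3.10000 − 2.39100·(3.10000 − 2.90000) / (2.39100 − (-2.21100)) = 3.10000 − (0.47820)/(4.60200) = 2.99609

2.996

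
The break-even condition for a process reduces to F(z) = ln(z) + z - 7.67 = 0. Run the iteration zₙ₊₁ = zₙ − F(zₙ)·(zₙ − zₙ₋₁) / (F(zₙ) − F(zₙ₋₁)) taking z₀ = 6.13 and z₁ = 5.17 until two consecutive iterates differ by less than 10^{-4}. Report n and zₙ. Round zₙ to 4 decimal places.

F(6.13) = 0.273195, F(5.17) = -0.857127
z₂ = 5.170000 − (-0.857127)·(-0.960000)/(-1.130322) = 5.897971;  |Δ| = 0.727971
F(5.897971) = 0.002580
z₃ = 5.897971 − 0.002580·(0.727971)/(0.859707) = 5.895787;  |Δ| = 0.002185
F(5.895787) = 0.000025
z₄ = 5.895787 − 0.000025·(-0.002185)/(-0.002555) = 5.895766;  |Δ| = 0.000021
|z₄ − z₃| = 0.000021 < 10^{-4}

n = 4, zₙ = 5.8958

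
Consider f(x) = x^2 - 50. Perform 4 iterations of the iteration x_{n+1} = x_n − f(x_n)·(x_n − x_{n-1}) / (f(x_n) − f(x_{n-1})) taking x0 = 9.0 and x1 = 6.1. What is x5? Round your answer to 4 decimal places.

7.0711

f(9.0) = 31.000000, f(6.1) = -12.790000
x2 = 6.100000 − (-12.790000)·(6.100000 − 9.000000) / (-12.790000 − 31.000000) = 6.100000 − (37.091000)/(-43.790000) = 6.947020
f(6.947020) = -1.738915
x3 = 6.947020 − (-1.738915)·(6.947020 − 6.100000) / (-1.738915 − (-12.790000)) = 6.947020 − (-1.472896)/(11.051085) = 7.080300
f(7.080300) = 0.130655
x4 = 7.080300 − 0.130655·(7.080300 − 6.947020) / (0.130655 − (-1.738915)) = 7.080300 − (0.017414)/(1.869570) = 7.070986
f(7.070986) = -0.001155
x5 = 7.070986 − (-0.001155)·(7.070986 − 7.080300) / (-0.001155 − 0.130655) = 7.070986 − (0.000011)/(-0.131810) = 7.071068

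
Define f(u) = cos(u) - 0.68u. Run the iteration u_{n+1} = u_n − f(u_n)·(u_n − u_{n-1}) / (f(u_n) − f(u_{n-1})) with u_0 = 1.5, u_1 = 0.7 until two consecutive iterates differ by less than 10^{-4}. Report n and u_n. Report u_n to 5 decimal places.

f(1.5) = -0.9492628, f(0.7) = 0.2888422
u_2 = 0.7000000 − 0.2888422·(-0.8000000)/(1.2381050) = 0.8866350;  |Δ| = 0.1866350
f(0.8866350) = 0.0291115
u_3 = 0.8866350 − 0.0291115·(0.1866350)/(-0.2597307) = 0.9075537;  |Δ| = 0.0209187
f(0.9075537) = -0.0014612
u_4 = 0.9075537 − (-0.0014612)·(0.0209187)/(-0.0305727) = 0.9065539;  |Δ| = 0.0009998
f(0.9065539) = 0.0000062
u_5 = 0.9065539 − 0.0000062·(-0.0009998)/(0.0014674) = 0.9065581;  |Δ| = 0.0000042
|u_5 − u_4| = 0.0000042 < 10^{-4}

n = 5, u_n = 0.90656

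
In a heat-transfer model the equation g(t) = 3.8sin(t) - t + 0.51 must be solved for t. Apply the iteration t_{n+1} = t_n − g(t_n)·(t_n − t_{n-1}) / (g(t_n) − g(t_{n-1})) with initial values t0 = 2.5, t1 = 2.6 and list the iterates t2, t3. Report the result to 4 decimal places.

g(2.5) = 0.284194, g(2.6) = -0.131095
t2 = 2.600000 − (-0.131095)·(2.600000 − 2.500000) / (-0.131095 − 0.284194) = 2.600000 − (-0.013109)/(-0.415289) = 2.568433
g(2.568433) = 0.002268
t3 = 2.568433 − 0.002268·(2.568433 − 2.600000) / (0.002268 − (-0.131095)) = 2.568433 − (-0.000072)/(0.133362) = 2.568970

2.5684, 2.5690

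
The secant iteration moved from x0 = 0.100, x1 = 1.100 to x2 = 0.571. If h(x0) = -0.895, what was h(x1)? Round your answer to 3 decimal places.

The secant line through (0.100, -0.895) and (1.100, h(x1)) crosses zero at x2 = 0.571.
So (0.100, -0.895), (1.100, h(x1)), (0.571, 0) are collinear:
h(x1) = -0.895 · (1.100 − 0.571) / (0.100 − 0.571) = -0.895 · (0.52900)/(-0.47100) = 1.00521

1.005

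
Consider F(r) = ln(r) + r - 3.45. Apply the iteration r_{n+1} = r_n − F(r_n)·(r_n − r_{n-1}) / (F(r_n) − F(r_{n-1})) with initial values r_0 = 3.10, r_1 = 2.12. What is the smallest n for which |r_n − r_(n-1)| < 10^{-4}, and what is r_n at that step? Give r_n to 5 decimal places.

n = 5, r_n = 2.52411

F(3.10) = 0.7814021, F(2.12) = -0.5785839
r_2 = 2.1200000 − (-0.5785839)·(-0.9800000)/(-1.3599860) = 2.5369250;  |Δ| = 0.4169250
F(2.5369250) = 0.0178778
r_3 = 2.5369250 − 0.0178778·(0.4169250)/(0.5964617) = 2.5244285;  |Δ| = 0.0124965
F(2.5244285) = 0.0004432
r_4 = 2.5244285 − 0.0004432·(-0.0124965)/(-0.0174345) = 2.5241108;  |Δ| = 0.0003177
F(2.5241108) = -0.0000003
r_5 = 2.5241108 − (-0.0000003)·(-0.0003177)/(-0.0004436) = 2.5241111;  |Δ| = 0.0000002
|r_5 − r_4| = 0.0000002 < 10^{-4}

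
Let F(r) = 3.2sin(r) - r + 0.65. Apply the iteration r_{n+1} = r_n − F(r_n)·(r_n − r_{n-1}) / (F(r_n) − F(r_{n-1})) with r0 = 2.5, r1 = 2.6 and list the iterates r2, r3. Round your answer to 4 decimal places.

2.5178, 2.5182

F(2.5) = 0.065111, F(2.6) = -0.300396
r2 = 2.600000 − (-0.300396)·(2.600000 − 2.500000) / (-0.300396 − 0.065111) = 2.600000 − (-0.030040)/(-0.365506) = 2.517814
F(2.517814) = 0.001327
r3 = 2.517814 − 0.001327·(2.517814 − 2.600000) / (0.001327 − (-0.300396)) = 2.517814 − (-0.000109)/(0.301722) = 2.518175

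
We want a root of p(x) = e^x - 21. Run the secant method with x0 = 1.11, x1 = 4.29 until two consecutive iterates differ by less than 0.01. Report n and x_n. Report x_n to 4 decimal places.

n = 8, x_n = 3.0445

p(1.11) = -17.965642, p(4.29) = 51.966468
x2 = 4.290000 − 51.966468·(3.180000)/(69.932110) = 1.926946;  |Δ| = 2.363054
p(1.926946) = -14.131500
x3 = 1.926946 − (-14.131500)·(-2.363054)/(-66.097968) = 2.432158;  |Δ| = 0.505212
p(2.432158) = -9.616579
x4 = 2.432158 − (-9.616579)·(0.505212)/(4.514921) = 3.508237;  |Δ| = 1.076079
p(3.508237) = 12.389365
x5 = 3.508237 − 12.389365·(1.076079)/(22.005945) = 2.902404;  |Δ| = 0.605834
p(2.902404) = -2.782115
x6 = 2.902404 − (-2.782115)·(-0.605834)/(-15.171480) = 3.013500;  |Δ| = 0.111097
p(3.013500) = -0.641463
x7 = 3.013500 − (-0.641463)·(0.111097)/(2.140652) = 3.046791;  |Δ| = 0.033291
p(3.046791) = 0.047700
x8 = 3.046791 − 0.047700·(0.033291)/(0.689163) = 3.044487;  |Δ| = 0.002304
|x8 − x7| = 0.002304 < 0.01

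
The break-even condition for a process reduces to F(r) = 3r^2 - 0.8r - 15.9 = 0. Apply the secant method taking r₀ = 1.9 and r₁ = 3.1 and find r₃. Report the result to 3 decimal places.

2.430

F(1.9) = -6.59000, F(3.1) = 10.45000
r₂ = 3.10000 − 10.45000·(3.10000 − 1.90000) / (10.45000 − (-6.59000)) = 3.10000 − (12.54000)/(17.04000) = 2.36408
F(2.36408) = -1.02458
r₃ = 2.36408 − (-1.02458)·(2.36408 − 3.10000) / (-1.02458 − 10.45000) = 2.36408 − (0.75400)/(-11.47458) = 2.42980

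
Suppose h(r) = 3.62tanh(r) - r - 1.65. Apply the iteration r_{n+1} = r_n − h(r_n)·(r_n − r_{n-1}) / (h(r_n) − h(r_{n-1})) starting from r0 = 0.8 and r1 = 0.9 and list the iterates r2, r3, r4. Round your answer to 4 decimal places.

h(0.8) = -0.046187, h(0.9) = 0.042998
r2 = 0.900000 − 0.042998·(0.900000 − 0.800000) / (0.042998 − (-0.046187)) = 0.900000 − (0.004300)/(0.089185) = 0.851788
h(0.851788) = 0.003260
r3 = 0.851788 − 0.003260·(0.851788 − 0.900000) / (0.003260 − 0.042998) = 0.851788 − (-0.000157)/(-0.039738) = 0.847832
h(0.847832) = -0.000267
r4 = 0.847832 − (-0.000267)·(0.847832 − 0.851788) / (-0.000267 − 0.003260) = 0.847832 − (0.000001)/(-0.003527) = 0.848131

0.8518, 0.8478, 0.8481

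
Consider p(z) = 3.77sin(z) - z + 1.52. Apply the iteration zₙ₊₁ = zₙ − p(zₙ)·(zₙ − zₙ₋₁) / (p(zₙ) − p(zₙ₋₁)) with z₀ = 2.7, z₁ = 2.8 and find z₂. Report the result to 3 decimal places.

2.796

p(2.7) = 0.43122, p(2.8) = -0.01709
z₂ = 2.80000 − (-0.01709)·(2.80000 − 2.70000) / (-0.01709 − 0.43122) = 2.80000 − (-0.00171)/(-0.44832) = 2.79619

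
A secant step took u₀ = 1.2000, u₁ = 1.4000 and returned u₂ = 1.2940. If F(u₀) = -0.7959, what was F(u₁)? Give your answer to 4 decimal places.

0.8975

The secant line through (1.2000, -0.7959) and (1.4000, F(u₁)) crosses zero at u₂ = 1.2940.
So (1.2000, -0.7959), (1.4000, F(u₁)), (1.2940, 0) are collinear:
F(u₁) = -0.7959 · (1.4000 − 1.2940) / (1.2000 − 1.2940) = -0.7959 · (0.106000)/(-0.094000) = 0.897504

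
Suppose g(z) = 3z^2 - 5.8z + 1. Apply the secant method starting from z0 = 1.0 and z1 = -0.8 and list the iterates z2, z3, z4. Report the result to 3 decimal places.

0.654, 0.412, 0.074

g(1.0) = -1.80000, g(-0.8) = 7.56000
z2 = -0.80000 − 7.56000·(-0.80000 − 1.00000) / (7.56000 − (-1.80000)) = -0.80000 − (-13.60800)/(9.36000) = 0.65385
g(0.65385) = -1.50976
z3 = 0.65385 − (-1.50976)·(0.65385 − (-0.80000)) / (-1.50976 − 7.56000) = 0.65385 − (-2.19496)/(-9.06976) = 0.41184
g(0.41184) = -0.87983
z4 = 0.41184 − (-0.87983)·(0.41184 − 0.65385) / (-0.87983 − (-1.50976)) = 0.41184 − (0.21293)/(0.62994) = 0.07383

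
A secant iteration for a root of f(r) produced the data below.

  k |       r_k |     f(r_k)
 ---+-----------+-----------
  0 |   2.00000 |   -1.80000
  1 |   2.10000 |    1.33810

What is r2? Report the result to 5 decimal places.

r2 = 2.10000 − 1.33810·(2.10000 − 2.00000) / (1.33810 − (-1.80000))
   = 2.10000 − (0.1338100)/(3.1381000) = 2.0573595

2.05736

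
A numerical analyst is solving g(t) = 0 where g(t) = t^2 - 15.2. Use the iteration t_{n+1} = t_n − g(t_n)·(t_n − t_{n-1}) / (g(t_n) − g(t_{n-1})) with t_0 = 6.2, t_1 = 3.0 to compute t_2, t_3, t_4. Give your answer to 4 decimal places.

3.6739, 3.9290, 3.8978

g(6.2) = 23.240000, g(3.0) = -6.200000
t_2 = 3.000000 − (-6.200000)·(3.000000 − 6.200000) / (-6.200000 − 23.240000) = 3.000000 − (19.840000)/(-29.440000) = 3.673913
g(3.673913) = -1.702363
t_3 = 3.673913 − (-1.702363)·(3.673913 − 3.000000) / (-1.702363 − (-6.200000)) = 3.673913 − (-1.147245)/(4.497637) = 3.928990
g(3.928990) = 0.236964
t_4 = 3.928990 − 0.236964·(3.928990 − 3.673913) / (0.236964 − (-1.702363)) = 3.928990 − (0.060444)/(1.939327) = 3.897823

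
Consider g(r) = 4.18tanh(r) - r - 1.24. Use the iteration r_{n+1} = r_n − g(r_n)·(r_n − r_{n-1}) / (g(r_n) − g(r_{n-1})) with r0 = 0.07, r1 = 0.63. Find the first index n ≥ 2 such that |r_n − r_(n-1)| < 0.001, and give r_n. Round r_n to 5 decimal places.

n = 5, r_n = 0.42033

g(0.07) = -1.0178770, g(0.63) = 0.4626583
r2 = 0.6300000 − 0.4626583·(0.5600000)/(1.4805352) = 0.4550034;  |Δ| = 0.1749966
g(0.4550034) = 0.0856896
r3 = 0.4550034 − 0.0856896·(-0.1749966)/(-0.3769687) = 0.4152245;  |Δ| = 0.0397789
g(0.4152245) = -0.0129036
r4 = 0.4152245 − (-0.0129036)·(-0.0397789)/(-0.0985932) = 0.4204307;  |Δ| = 0.0052061
g(0.4204307) = 0.0002549
r5 = 0.4204307 − 0.0002549·(0.0052061)/(0.0131585) = 0.4203298;  |Δ| = 0.0001008
|r5 − r4| = 0.0001008 < 0.001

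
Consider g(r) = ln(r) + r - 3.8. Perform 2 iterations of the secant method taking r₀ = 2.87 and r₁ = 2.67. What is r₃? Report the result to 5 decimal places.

2.77820

g(2.87) = 0.1243120, g(2.67) = -0.1479215
r₂ = 2.6700000 − (-0.1479215)·(2.6700000 − 2.8700000) / (-0.1479215 − 0.1243120) = 2.6700000 − (0.0295843)/(-0.2722336) = 2.7786725
g(2.7786725) = 0.0006458
r₃ = 2.7786725 − 0.0006458·(2.7786725 − 2.6700000) / (0.0006458 − (-0.1479215)) = 2.7786725 − (0.0000702)/(0.1485673) = 2.7782001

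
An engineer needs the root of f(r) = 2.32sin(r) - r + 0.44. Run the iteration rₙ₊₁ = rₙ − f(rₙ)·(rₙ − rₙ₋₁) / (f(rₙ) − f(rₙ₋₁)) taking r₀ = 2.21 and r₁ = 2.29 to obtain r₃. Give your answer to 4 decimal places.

2.2480

f(2.21) = 0.091965, f(2.29) = -0.104593
r₂ = 2.290000 − (-0.104593)·(2.290000 − 2.210000) / (-0.104593 − 0.091965) = 2.290000 − (-0.008367)/(-0.196558) = 2.247430
f(2.247430) = 0.001439
r₃ = 2.247430 − 0.001439·(2.247430 − 2.290000) / (0.001439 − (-0.104593)) = 2.247430 − (-0.000061)/(0.106032) = 2.248008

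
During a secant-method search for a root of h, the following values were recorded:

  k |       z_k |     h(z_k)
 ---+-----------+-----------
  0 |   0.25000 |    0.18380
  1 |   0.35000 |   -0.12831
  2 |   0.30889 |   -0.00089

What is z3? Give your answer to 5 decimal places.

z3 = 0.30889 − (-0.00089)·(0.30889 − 0.35000) / (-0.00089 − (-0.12831))
   = 0.30889 − (0.0000366)/(0.1274200) = 0.3086029

0.30860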